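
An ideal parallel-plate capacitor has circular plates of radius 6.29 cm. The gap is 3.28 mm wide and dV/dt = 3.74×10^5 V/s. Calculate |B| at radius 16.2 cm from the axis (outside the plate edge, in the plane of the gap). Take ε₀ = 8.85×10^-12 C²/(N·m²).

1.55×10^-11 T

With E = V/d, dE/dt = 1.140×10^8 V/(m·s) and πR² = 0.01243 m², giving I_d = ε₀ πR² dE/dt = 1.254×10^-5 A.
For r ≥ R the full I_d is enclosed: B = μ₀ I_d/(2πr) = (4π×10^-7)(1.254×10^-5)/(2π·0.162) = 1.55×10^-11 T.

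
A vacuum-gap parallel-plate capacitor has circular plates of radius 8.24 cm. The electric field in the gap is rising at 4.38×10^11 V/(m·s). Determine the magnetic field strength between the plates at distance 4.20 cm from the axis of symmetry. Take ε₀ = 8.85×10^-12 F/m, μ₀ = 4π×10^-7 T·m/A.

1.02×10^-7 T

I_d = ε₀ dΦ_E/dt = ε₀ πR² (dE/dt) = (8.85×10^-12)(0.02133)(4.38×10^11) = 0.08268 A through the full plate area.
∮B·dl = μ₀ I_d,enc with I_d,enc = I_d r²/R² = 0.02148 A; so B = μ₀ I_d,enc/(2πr) = 1.02×10^-7 T.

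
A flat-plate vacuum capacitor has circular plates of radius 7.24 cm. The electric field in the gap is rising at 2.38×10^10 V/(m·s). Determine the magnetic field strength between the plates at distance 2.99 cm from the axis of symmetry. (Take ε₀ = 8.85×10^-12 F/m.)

3.96×10^-9 T

I_d = ε₀ dΦ_E/dt = ε₀ πR² (dE/dt) = (8.85×10^-12)(0.01647)(2.38×10^10) = 3.469×10^-3 A through the full plate area.
An Ampèrian loop of radius r encloses a fraction (r/R)² of I_d. Then B·2πr = μ₀ I_d (r/R)², giving B = μ₀ I_d r/(2πR²) = 3.96×10^-9 T.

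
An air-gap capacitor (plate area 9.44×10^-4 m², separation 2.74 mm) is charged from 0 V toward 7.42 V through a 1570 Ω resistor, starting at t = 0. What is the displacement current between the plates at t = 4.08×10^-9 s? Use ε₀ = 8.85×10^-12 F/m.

2.02×10^-3 A

C = ε₀A/d = (8.85×10^-12)(9.44×10^-4)/(2.74×10^-3) = 3.049×10^-12 F, so τ = RC = 4.787×10^-9 s.
The conduction current is I(t) = (V₀/R) e^(−t/τ), and the displacement current between the plates equals it.
t/τ = 0.8523; I_d = (7.42/1570) · e^(−0.8523) = (4.726×10^-3)(0.4264) = 2.02×10^-3 A.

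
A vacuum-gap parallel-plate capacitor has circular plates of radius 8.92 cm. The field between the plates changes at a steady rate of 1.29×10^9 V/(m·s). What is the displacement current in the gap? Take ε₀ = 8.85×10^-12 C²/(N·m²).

2.85×10^-4 A

I_d = ε₀ A (dE/dt) = (8.85×10^-12)(0.02500 m²)(1.29×10^9) = 2.85×10^-4 A.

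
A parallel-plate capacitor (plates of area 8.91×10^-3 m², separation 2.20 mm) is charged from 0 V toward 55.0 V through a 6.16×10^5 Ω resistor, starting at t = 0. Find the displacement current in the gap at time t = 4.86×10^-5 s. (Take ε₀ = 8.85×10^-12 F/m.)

9.88×10^-6 A

With C = ε₀A/d = (8.85×10^-12)(8.91×10^-3)/(2.20×10^-3) = 3.584×10^-11 F, the time constant is τ = RC = 2.208×10^-5 s, so t/τ = 2.201 and e^(−t/τ) = 0.1107.
I_d = I_cond = (V₀/R) e^(−t/τ) = (8.929×10^-5)(0.1107) = 9.88×10^-6 A.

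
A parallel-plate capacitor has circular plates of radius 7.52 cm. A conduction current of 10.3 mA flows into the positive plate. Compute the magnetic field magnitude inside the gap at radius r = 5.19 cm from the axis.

No conduction current crosses the gap, so I_d there equals the 0.0103 A in the leads.
An Ampèrian loop of radius r encloses a fraction (r/R)² of I_d. Then B·2πr = μ₀ I_d (r/R)², giving B = μ₀ I_d r/(2πR²) = 1.89×10^-8 T.

1.89×10^-8 T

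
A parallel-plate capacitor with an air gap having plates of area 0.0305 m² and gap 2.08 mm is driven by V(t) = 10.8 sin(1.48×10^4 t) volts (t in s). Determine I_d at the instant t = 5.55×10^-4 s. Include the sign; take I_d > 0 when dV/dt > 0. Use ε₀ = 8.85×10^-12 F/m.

-7.31×10^-6 A

dV/dt = (10.8)(1.48×10^4)·cos(8.214) = -5.631×10^4 V/s.
I_d = C dV/dt with C = ε₀A/d = (8.85×10^-12)(0.0305)/(2.08×10^-3) = 1.298×10^-10 F, so I_d = (1.298×10^-10)(-5.631×10^4) = -7.31×10^-6 A.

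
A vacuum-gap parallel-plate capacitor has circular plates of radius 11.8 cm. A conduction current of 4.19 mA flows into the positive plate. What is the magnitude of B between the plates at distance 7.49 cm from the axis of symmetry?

Between the plates the displacement current equals the wire current: I_d = 4.19 mA = 4.19×10^-3 A.
∮B·dl = μ₀ I_d,enc with I_d,enc = I_d r²/R² = 1.688×10^-3 A; so B = μ₀ I_d,enc/(2πr) = 4.51×10^-9 T.

4.51×10^-9 T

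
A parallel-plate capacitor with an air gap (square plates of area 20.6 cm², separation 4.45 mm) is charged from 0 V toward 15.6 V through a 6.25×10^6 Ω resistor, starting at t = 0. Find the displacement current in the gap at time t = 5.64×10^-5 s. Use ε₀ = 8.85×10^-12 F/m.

C = ε₀A/d = (8.85×10^-12)(2.06×10^-3)/(4.45×10^-3) = 4.097×10^-12 F, so τ = RC = 2.561×10^-5 s.
The conduction current is I(t) = (V₀/R) e^(−t/τ), and the displacement current between the plates equals it.
t/τ = 2.202; I_d = (15.6/6.25×10^6) · e^(−2.202) = (2.496×10^-6)(0.1106) = 2.76×10^-7 A.

2.76×10^-7 A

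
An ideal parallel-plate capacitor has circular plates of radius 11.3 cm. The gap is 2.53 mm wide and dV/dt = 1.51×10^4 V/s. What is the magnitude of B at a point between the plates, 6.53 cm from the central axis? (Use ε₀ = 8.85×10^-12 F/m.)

I_d = C dV/dt with C = ε₀πR²/d = 1.403×10^-10 F, so I_d = (1.403×10^-10)(1.51×10^4) = 2.119×10^-6 A.
∮B·dl = μ₀ I_d,enc with I_d,enc = I_d r²/R² = 7.076×10^-7 A; so B = μ₀ I_d,enc/(2πr) = 2.17×10^-12 T.

2.17×10^-12 T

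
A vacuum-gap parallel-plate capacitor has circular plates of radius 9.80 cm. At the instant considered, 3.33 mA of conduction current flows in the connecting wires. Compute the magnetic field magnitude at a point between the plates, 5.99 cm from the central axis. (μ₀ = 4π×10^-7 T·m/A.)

4.15×10^-9 T

Between the plates the displacement current equals the wire current: I_d = 3.33 mA = 3.33×10^-3 A.
∮B·dl = μ₀ I_d,enc with I_d,enc = I_d r²/R² = 1.244×10^-3 A; so B = μ₀ I_d,enc/(2πr) = 4.15×10^-9 T.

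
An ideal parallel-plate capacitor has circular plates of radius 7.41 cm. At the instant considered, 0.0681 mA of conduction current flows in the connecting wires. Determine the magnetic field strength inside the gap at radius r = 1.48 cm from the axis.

No conduction current crosses the gap, so I_d there equals the 6.81×10^-5 A in the leads.
∮B·dl = μ₀ I_d,enc with I_d,enc = I_d r²/R² = 2.717×10^-6 A; so B = μ₀ I_d,enc/(2πr) = 3.67×10^-11 T.

3.67×10^-11 T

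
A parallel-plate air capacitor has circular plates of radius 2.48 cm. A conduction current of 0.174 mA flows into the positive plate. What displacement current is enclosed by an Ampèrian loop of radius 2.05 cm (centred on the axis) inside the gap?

1.19×10^-4 A

By continuity the displacement current in the gap matches the conduction current: I_d = 1.74×10^-4 A.
Through an area πr² the displacement current is I_d·(πr²/πR²) = I_d (r/R)² = 1.19×10^-4 A.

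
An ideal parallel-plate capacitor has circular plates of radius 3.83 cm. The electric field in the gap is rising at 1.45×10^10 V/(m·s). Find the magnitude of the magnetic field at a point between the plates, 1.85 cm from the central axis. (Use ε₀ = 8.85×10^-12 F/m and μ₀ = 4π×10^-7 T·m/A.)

1.49×10^-9 T

Through the whole plate area (πR² = 4.608×10^-3 m²), I_d = ε₀ πR² dE/dt = 5.913×10^-4 A.
For r < R the Ampère–Maxwell law gives B(2πr) = μ₀ I_d (r²/R²), so B = μ₀ I_d r/(2πR²) = (4π×10^-7)(5.913×10^-4)(0.0185)/(2π·0.0383²) = 1.49×10^-9 T.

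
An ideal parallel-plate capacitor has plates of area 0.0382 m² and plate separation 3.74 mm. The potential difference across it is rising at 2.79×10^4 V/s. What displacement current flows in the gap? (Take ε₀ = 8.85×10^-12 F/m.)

2.52×10^-6 A

E = V/d so dE/dt = (dV/dt)/d = 7.460×10^6 V/(m·s), and I_d = ε₀ A dE/dt = (8.85×10^-12)(0.0382)(7.460×10^6) = 2.52×10^-6 A.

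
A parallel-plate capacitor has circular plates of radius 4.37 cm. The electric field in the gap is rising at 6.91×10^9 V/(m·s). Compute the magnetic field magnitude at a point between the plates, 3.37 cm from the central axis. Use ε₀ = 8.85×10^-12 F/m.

1.29×10^-9 T

Through the whole plate area (πR² = 5.999×10^-3 m²), I_d = ε₀ πR² dE/dt = 3.669×10^-4 A.
∮B·dl = μ₀ I_d,enc with I_d,enc = I_d r²/R² = 2.182×10^-4 A; so B = μ₀ I_d,enc/(2πr) = 1.29×10^-9 T.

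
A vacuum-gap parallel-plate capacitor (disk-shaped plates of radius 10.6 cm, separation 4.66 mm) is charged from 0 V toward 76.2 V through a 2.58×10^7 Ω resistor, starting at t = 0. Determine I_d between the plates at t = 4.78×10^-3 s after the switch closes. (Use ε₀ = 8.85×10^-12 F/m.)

With C = ε₀A/d = (8.85×10^-12)(0.03530)/(4.66×10^-3) = 6.704×10^-11 F, the time constant is τ = RC = 1.730×10^-3 s, so t/τ = 2.763 and e^(−t/τ) = 0.06310.
I_d = I_cond = (V₀/R) e^(−t/τ) = (2.953×10^-6)(0.06310) = 1.86×10^-7 A.

1.86×10^-7 A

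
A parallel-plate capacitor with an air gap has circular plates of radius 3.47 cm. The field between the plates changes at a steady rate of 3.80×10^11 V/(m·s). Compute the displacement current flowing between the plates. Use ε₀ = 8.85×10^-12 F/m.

0.0127 A

With a uniform field, Φ_E = EA, so I_d = ε₀ A dE/dt = 0.0127 A.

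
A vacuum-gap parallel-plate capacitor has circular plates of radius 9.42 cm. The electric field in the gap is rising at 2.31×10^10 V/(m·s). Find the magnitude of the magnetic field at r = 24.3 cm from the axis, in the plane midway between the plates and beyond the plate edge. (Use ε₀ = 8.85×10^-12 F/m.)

I_d = ε₀ dΦ_E/dt = ε₀ πR² (dE/dt) = (8.85×10^-12)(0.02788)(2.31×10^10) = 5.700×10^-3 A through the full plate area.
With r > R the enclosed displacement current is the full I_d; B = μ₀ I_d / (2πr) = 4.69×10^-9 T.

4.69×10^-9 T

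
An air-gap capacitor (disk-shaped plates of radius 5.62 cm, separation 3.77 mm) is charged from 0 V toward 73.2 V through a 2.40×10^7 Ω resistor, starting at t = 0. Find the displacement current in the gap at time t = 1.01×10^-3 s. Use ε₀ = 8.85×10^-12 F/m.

C = ε₀A/d = (8.85×10^-12)(9.923×10^-3)/(3.77×10^-3) = 2.329×10^-11 F and τ = RC = 5.590×10^-4 s. I_d in the gap equals the RC charging current.
I_d(t) = (V₀/R) e^(−t/τ) = 3.050×10^-6 · e^(−1.807) = 5.01×10^-7 A.

5.01×10^-7 A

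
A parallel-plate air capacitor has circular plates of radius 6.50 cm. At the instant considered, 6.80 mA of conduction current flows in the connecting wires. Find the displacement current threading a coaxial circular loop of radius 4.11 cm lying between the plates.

No conduction current crosses the gap, so I_d there equals the 6.80×10^-3 A in the leads.
The field is uniform, so I_d,enc = I_d (r/R)² = (6.80×10^-3)(4.11/6.50)² = 2.72×10^-3 A.

2.72×10^-3 A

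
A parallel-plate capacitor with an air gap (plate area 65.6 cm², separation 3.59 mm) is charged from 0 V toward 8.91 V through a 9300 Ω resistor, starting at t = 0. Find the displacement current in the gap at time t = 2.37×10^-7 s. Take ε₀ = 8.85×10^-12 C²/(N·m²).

C = ε₀A/d = (8.85×10^-12)(6.56×10^-3)/(3.59×10^-3) = 1.617×10^-11 F and τ = RC = 1.504×10^-7 s. I_d in the gap equals the RC charging current.
I_d(t) = (V₀/R) e^(−t/τ) = 9.581×10^-4 · e^(−1.576) = 1.98×10^-4 A.

1.98×10^-4 A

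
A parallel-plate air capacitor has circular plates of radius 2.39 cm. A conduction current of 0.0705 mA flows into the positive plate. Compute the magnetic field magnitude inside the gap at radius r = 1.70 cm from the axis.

4.20×10^-10 T

Between the plates the displacement current equals the wire current: I_d = 0.0705 mA = 7.05×10^-5 A.
For r < R the Ampère–Maxwell law gives B(2πr) = μ₀ I_d (r²/R²), so B = μ₀ I_d r/(2πR²) = (4π×10^-7)(7.05×10^-5)(0.0170)/(2π·0.0239²) = 4.20×10^-10 T.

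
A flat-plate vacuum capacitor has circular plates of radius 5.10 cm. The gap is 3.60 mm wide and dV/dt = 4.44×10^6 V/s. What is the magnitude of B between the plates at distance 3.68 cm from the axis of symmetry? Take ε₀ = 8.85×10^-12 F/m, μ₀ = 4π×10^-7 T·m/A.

I_d = C dV/dt with C = ε₀πR²/d = 2.009×10^-11 F, so I_d = (2.009×10^-11)(4.44×10^6) = 8.920×10^-5 A.
For r < R the Ampère–Maxwell law gives B(2πr) = μ₀ I_d (r²/R²), so B = μ₀ I_d r/(2πR²) = (4π×10^-7)(8.920×10^-5)(0.0368)/(2π·0.0510²) = 2.52×10^-10 T.

2.52×10^-10 T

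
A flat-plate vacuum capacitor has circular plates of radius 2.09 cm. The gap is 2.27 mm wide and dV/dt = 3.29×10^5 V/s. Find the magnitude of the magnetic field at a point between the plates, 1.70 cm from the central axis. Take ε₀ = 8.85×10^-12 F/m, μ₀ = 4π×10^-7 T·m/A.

1.37×10^-11 T

dE/dt = (dV/dt)/d = 1.449×10^8 V/(m·s); I_d = ε₀(πR²)(dE/dt) = (8.85×10^-12)(1.372×10^-3)(1.449×10^8) = 1.759×10^-6 A.
For r < R the Ampère–Maxwell law gives B(2πr) = μ₀ I_d (r²/R²), so B = μ₀ I_d r/(2πR²) = (4π×10^-7)(1.759×10^-6)(0.0170)/(2π·0.0209²) = 1.37×10^-11 T.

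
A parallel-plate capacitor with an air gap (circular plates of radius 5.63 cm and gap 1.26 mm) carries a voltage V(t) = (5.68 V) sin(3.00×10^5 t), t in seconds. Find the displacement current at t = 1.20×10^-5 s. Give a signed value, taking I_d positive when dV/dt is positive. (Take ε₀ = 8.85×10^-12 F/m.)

-1.07×10^-4 A

C = ε₀A/d = (8.85×10^-12)(9.958×10^-3)/(1.26×10^-3) = 6.994×10^-11 F. dV/dt = V₀ω·cos(ωt); at ωt = 3.6 rad this factor is -0.8968.
I_d = C dV/dt = (6.994×10^-11)(5.68)(3.00×10^5)(-0.8968) = -1.07×10^-4 A.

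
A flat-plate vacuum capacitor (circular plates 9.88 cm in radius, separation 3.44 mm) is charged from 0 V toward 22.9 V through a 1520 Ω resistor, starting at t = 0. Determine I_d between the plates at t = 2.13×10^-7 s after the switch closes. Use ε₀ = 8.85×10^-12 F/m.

2.55×10^-3 A

With C = ε₀A/d = (8.85×10^-12)(0.03067)/(3.44×10^-3) = 7.890×10^-11 F, the time constant is τ = RC = 1.199×10^-7 s, so t/τ = 1.776 and e^(−t/τ) = 0.1693.
I_d = I_cond = (V₀/R) e^(−t/τ) = (0.01507)(0.1693) = 2.55×10^-3 A.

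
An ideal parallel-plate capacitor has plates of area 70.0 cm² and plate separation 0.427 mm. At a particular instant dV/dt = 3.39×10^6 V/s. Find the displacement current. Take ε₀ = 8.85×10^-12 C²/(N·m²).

E = V/d so dE/dt = (dV/dt)/d = 7.939×10^9 V/(m·s), and I_d = ε₀ A dE/dt = (8.85×10^-12)(7.00×10^-3)(7.939×10^9) = 4.92×10^-4 A.

4.92×10^-4 A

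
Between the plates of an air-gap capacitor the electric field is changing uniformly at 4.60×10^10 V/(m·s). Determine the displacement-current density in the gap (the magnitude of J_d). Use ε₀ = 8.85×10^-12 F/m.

0.407 A/m²

The displacement-current density is ε₀ ∂E/∂t = (8.85×10^-12)(4.60×10^10) = 0.407 A/m².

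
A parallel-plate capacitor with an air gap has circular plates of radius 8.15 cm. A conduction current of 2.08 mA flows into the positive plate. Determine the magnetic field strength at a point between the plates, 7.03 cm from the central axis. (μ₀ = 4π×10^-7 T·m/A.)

No conduction current crosses the gap, so I_d there equals the 2.08×10^-3 A in the leads.
∮B·dl = μ₀ I_d,enc with I_d,enc = I_d r²/R² = 1.548×10^-3 A; so B = μ₀ I_d,enc/(2πr) = 4.40×10^-9 T.

4.40×10^-9 T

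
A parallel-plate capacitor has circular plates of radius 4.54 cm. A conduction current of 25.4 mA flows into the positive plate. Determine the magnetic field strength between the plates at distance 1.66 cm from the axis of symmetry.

No conduction current crosses the gap, so I_d there equals the 0.0254 A in the leads.
For r < R the Ampère–Maxwell law gives B(2πr) = μ₀ I_d (r²/R²), so B = μ₀ I_d r/(2πR²) = (4π×10^-7)(0.0254)(0.0166)/(2π·0.0454²) = 4.09×10^-8 T.

4.09×10^-8 T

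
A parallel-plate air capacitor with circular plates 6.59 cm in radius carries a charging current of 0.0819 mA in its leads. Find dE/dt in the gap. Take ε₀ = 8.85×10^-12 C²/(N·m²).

6.78×10^8 V/(m·s)

The displacement current between the plates equals the conduction current, I_d = 0.0819 mA.
Inverting I_d = ε₀ A dE/dt gives dE/dt = 8.19×10^-5 / (8.85×10^-12 · 0.01364) = 6.78×10^8 V/(m·s).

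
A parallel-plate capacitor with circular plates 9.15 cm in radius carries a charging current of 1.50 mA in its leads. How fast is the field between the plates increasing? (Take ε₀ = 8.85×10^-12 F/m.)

The displacement current between the plates equals the conduction current, I_d = 1.50 mA.
Then dE/dt = I_d/(ε₀A) = 6.44×10^9 V/(m·s).

6.44×10^9 V/(m·s)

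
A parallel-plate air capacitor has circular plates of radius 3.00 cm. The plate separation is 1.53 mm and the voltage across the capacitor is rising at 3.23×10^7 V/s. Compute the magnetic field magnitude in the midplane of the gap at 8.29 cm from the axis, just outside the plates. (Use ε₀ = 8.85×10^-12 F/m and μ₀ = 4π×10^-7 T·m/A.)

1.27×10^-9 T

I_d = C dV/dt with C = ε₀πR²/d = 1.635×10^-11 F, so I_d = (1.635×10^-11)(3.23×10^7) = 5.281×10^-4 A.
Outside the plates the loop encloses all of I_d, so B·2πr = μ₀ I_d and B = 1.27×10^-9 T.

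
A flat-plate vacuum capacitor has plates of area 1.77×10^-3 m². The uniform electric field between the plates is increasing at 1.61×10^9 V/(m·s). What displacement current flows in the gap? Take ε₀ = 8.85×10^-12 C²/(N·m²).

With a uniform field, Φ_E = EA, so I_d = ε₀ A dE/dt = 2.52×10^-5 A.

2.52×10^-5 A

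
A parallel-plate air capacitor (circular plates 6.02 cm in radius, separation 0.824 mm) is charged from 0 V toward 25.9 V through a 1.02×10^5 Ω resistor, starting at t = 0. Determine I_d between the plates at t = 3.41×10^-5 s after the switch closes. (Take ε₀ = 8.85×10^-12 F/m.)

C = ε₀A/d = (8.85×10^-12)(0.01139)/(8.24×10^-4) = 1.223×10^-10 F and τ = RC = 1.247×10^-5 s. I_d in the gap equals the RC charging current.
I_d(t) = (V₀/R) e^(−t/τ) = 2.539×10^-4 · e^(−2.735) = 1.65×10^-5 A.

1.65×10^-5 A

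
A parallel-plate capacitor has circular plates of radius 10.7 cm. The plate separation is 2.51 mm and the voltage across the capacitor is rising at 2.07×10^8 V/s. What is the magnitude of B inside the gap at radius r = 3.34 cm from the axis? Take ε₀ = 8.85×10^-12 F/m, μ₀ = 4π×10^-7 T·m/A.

1.53×10^-8 T

dE/dt = (dV/dt)/d = 8.247×10^10 V/(m·s); I_d = ε₀(πR²)(dE/dt) = (8.85×10^-12)(0.03597)(8.247×10^10) = 0.02625 A.
An Ampèrian loop of radius r encloses a fraction (r/R)² of I_d. Then B·2πr = μ₀ I_d (r/R)², giving B = μ₀ I_d r/(2πR²) = 1.53×10^-8 T.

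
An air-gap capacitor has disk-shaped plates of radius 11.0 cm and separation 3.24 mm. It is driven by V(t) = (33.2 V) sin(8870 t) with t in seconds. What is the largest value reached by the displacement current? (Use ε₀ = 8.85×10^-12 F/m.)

The displacement current equals the conduction current C dV/dt, which peaks at C V₀ ω.
With C = ε₀A/d = (8.85×10^-12)(0.03801)/(3.24×10^-3) = 1.038×10^-10 F and ω = 8870 rad/s, I_d,max = (1.038×10^-10)(33.2)(8870) = 3.06×10^-5 A.

3.06×10^-5 A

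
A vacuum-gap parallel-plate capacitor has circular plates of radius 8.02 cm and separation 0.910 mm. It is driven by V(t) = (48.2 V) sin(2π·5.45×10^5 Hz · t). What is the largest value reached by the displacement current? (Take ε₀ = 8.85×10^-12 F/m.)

The displacement current equals the conduction current C dV/dt, which peaks at C V₀ ω.
With C = ε₀A/d = (8.85×10^-12)(0.02021)/(9.10×10^-4) = 1.965×10^-10 F and ω = 2πf = 3.424×10^6 rad/s, I_d,max = (1.965×10^-10)(48.2)(3.424×10^6) = 0.0324 A.

0.0324 A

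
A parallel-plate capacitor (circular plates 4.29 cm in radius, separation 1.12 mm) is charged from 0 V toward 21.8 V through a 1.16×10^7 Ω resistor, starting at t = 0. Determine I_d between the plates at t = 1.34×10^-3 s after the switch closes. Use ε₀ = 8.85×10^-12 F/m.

C = ε₀A/d = (8.85×10^-12)(5.782×10^-3)/(1.12×10^-3) = 4.569×10^-11 F, so τ = RC = 5.300×10^-4 s.
The conduction current is I(t) = (V₀/R) e^(−t/τ), and the displacement current between the plates equals it.
t/τ = 2.528; I_d = (21.8/1.16×10^7) · e^(−2.528) = (1.879×10^-6)(0.07982) = 1.50×10^-7 A.

1.50×10^-7 A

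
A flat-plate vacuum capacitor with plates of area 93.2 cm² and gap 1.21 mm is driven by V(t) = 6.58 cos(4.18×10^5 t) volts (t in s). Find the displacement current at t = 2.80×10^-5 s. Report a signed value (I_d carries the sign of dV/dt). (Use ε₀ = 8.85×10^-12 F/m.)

1.42×10^-4 A

C = ε₀A/d = (8.85×10^-12)(9.32×10^-3)/(1.21×10^-3) = 6.817×10^-11 F. dV/dt = V₀ω·−sin(ωt); at ωt = 11.704 rad this factor is 0.7594.
I_d = C dV/dt = (6.817×10^-11)(6.58)(4.18×10^5)(0.7594) = 1.42×10^-4 A.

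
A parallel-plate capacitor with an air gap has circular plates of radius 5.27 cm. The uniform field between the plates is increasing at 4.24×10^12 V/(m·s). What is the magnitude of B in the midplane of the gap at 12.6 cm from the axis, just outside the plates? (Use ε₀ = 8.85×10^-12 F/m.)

I_d = ε₀ dΦ_E/dt = ε₀ πR² (dE/dt) = (8.85×10^-12)(8.725×10^-3)(4.24×10^12) = 0.3274 A through the full plate area.
With r > R the enclosed displacement current is the full I_d; B = μ₀ I_d / (2πr) = 5.20×10^-7 T.

5.20×10^-7 T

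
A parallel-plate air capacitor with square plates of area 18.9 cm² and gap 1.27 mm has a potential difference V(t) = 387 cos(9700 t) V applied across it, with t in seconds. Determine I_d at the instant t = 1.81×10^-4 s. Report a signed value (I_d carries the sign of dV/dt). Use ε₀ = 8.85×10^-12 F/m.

-4.86×10^-5 A

C = ε₀A/d = (8.85×10^-12)(1.89×10^-3)/(1.27×10^-3) = 1.317×10^-11 F. dV/dt = V₀ω·−sin(ωt); at ωt = 1.7557 rad this factor is -0.9830.
I_d = C dV/dt = (1.317×10^-11)(387)(9700)(-0.9830) = -4.86×10^-5 A.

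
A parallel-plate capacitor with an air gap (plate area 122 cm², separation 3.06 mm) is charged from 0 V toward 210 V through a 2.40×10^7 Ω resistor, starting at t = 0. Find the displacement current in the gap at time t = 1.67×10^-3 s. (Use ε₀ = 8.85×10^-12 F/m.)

With C = ε₀A/d = (8.85×10^-12)(0.0122)/(3.06×10^-3) = 3.528×10^-11 F, the time constant is τ = RC = 8.467×10^-4 s, so t/τ = 1.972 and e^(−t/τ) = 0.1392.
I_d = I_cond = (V₀/R) e^(−t/τ) = (8.750×10^-6)(0.1392) = 1.22×10^-6 A.

1.22×10^-6 A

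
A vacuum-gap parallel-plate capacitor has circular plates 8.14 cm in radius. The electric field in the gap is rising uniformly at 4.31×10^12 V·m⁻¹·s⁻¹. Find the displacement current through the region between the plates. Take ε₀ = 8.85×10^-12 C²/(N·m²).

With a uniform field, Φ_E = EA, so I_d = ε₀ A dE/dt = 0.794 A.

0.794 A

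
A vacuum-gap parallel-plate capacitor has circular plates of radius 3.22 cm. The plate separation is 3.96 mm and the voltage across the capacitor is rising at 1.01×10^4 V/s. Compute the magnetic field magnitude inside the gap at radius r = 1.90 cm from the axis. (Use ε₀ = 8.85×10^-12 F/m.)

With E = V/d, dE/dt = 2.551×10^6 V/(m·s) and πR² = 3.257×10^-3 m², giving I_d = ε₀ πR² dE/dt = 7.353×10^-8 A.
∮B·dl = μ₀ I_d,enc with I_d,enc = I_d r²/R² = 2.560×10^-8 A; so B = μ₀ I_d,enc/(2πr) = 2.69×10^-13 T.

2.69×10^-13 T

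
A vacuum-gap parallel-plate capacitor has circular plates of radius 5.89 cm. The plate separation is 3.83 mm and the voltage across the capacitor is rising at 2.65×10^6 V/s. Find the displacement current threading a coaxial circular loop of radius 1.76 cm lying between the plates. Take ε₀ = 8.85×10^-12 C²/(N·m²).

5.96×10^-6 A

dE/dt = (dV/dt)/d = 6.919×10^8 V/(m·s); I_d = ε₀(πR²)(dE/dt) = (8.85×10^-12)(0.01090)(6.919×10^8) = 6.674×10^-5 A.
Since J_d is uniform, the enclosed fraction is (r/R)² = 0.08929, giving I_d,enc = 5.96×10^-6 A.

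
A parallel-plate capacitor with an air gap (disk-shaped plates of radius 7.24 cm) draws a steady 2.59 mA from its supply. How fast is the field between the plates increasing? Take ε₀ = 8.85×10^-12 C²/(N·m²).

Charge continuity gives I_d = I = 2.59×10^-3 A between the plates.
Then dE/dt = I_d/(ε₀A) = 1.78×10^10 V/(m·s).

1.78×10^10 V/(m·s)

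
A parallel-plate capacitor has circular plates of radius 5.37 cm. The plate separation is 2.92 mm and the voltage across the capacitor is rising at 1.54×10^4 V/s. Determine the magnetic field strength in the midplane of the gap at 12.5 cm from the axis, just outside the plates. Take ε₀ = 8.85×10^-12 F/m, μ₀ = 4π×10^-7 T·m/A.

6.77×10^-13 T

I_d = C dV/dt with C = ε₀πR²/d = 2.746×10^-11 F, so I_d = (2.746×10^-11)(1.54×10^4) = 4.229×10^-7 A.
Outside the plates the loop encloses all of I_d, so B·2πr = μ₀ I_d and B = 6.77×10^-13 T.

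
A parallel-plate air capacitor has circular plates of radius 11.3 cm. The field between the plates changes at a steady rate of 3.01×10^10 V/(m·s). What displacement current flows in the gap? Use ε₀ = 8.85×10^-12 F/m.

0.0107 A

The displacement current is ε₀ times dΦ_E/dt = ε₀ A dE/dt = (8.85×10^-12)(0.04011)(3.01×10^10) = 0.0107 A.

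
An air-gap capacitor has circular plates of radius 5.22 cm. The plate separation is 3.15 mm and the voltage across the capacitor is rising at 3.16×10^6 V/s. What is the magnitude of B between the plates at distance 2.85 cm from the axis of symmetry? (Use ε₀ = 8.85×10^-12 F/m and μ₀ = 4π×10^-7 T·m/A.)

dE/dt = (dV/dt)/d = 1.003×10^9 V/(m·s); I_d = ε₀(πR²)(dE/dt) = (8.85×10^-12)(8.560×10^-3)(1.003×10^9) = 7.598×10^-5 A.
For r < R the Ampère–Maxwell law gives B(2πr) = μ₀ I_d (r²/R²), so B = μ₀ I_d r/(2πR²) = (4π×10^-7)(7.598×10^-5)(0.0285)/(2π·0.0522²) = 1.59×10^-10 T.

1.59×10^-10 T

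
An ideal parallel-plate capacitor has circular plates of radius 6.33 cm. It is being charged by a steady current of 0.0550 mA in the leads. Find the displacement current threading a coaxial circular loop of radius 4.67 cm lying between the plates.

No conduction current crosses the gap, so I_d there equals the 5.50×10^-5 A in the leads.
Since J_d is uniform, the enclosed fraction is (r/R)² = 0.5443, giving I_d,enc = 2.99×10^-5 A.

2.99×10^-5 A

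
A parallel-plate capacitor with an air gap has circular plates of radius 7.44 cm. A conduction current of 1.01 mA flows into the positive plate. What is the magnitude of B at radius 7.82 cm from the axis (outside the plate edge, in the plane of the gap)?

2.58×10^-9 T

Between the plates the displacement current equals the wire current: I_d = 1.01 mA = 1.01×10^-3 A.
With r > R the enclosed displacement current is the full I_d; B = μ₀ I_d / (2πr) = 2.58×10^-9 T.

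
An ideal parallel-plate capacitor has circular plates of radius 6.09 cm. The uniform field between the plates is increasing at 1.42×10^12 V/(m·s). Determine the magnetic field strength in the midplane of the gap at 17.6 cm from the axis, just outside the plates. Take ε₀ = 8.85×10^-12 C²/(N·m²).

1.66×10^-7 T

Through the whole plate area (πR² = 0.01165 m²), I_d = ε₀ πR² dE/dt = 0.1464 A.
For r ≥ R the full I_d is enclosed: B = μ₀ I_d/(2πr) = (4π×10^-7)(0.1464)/(2π·0.176) = 1.66×10^-7 T.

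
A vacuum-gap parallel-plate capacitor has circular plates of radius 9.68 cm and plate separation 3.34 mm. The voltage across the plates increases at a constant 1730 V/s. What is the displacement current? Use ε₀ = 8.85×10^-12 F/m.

1.35×10^-7 A

The displacement current equals the charging current C dV/dt. With C = ε₀A/d = (8.85×10^-12)(0.02944)/(3.34×10^-3) = 7.801×10^-11 F, I_d = (7.801×10^-11)(1730) = 1.35×10^-7 A.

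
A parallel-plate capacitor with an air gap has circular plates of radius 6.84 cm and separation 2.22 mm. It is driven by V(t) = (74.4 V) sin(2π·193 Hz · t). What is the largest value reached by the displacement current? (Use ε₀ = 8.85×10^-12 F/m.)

C = ε₀A/d = (8.85×10^-12)(0.01470)/(2.22×10^-3) = 5.860×10^-11 F; ω = 2πf = 1213 rad/s.
I_d = C dV/dt, so |I_d|_max = C V₀ ω = (5.860×10^-11)(74.4)(1213) = 5.29×10^-6 A.

5.29×10^-6 A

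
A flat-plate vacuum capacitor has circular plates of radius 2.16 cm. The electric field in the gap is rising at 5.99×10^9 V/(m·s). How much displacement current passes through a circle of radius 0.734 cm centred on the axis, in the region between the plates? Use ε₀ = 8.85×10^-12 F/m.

8.97×10^-6 A

I_d = ε₀ dΦ_E/dt = ε₀ πR² (dE/dt) = (8.85×10^-12)(1.466×10^-3)(5.99×10^9) = 7.771×10^-5 A through the full plate area.
Through an area πr² the displacement current is I_d·(πr²/πR²) = I_d (r/R)² = 8.97×10^-6 A.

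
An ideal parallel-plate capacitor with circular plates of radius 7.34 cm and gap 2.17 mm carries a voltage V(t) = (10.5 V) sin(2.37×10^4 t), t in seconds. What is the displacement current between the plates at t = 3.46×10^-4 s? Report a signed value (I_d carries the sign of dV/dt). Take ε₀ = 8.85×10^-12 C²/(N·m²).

C = ε₀A/d = (8.85×10^-12)(0.01693)/(2.17×10^-3) = 6.905×10^-11 F. dV/dt = V₀ω·cos(ωt); at ωt = 8.2002 rad this factor is -0.3393.
I_d = C dV/dt = (6.905×10^-11)(10.5)(2.37×10^4)(-0.3393) = -5.83×10^-6 A.

-5.83×10^-6 A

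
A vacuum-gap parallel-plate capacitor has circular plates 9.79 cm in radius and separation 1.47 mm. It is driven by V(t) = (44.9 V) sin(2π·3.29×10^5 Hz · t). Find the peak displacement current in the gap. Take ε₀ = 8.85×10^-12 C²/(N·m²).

C = ε₀A/d = (8.85×10^-12)(0.03011)/(1.47×10^-3) = 1.813×10^-10 F; ω = 2πf = 2.067×10^6 rad/s.
I_d = C dV/dt, so |I_d|_max = C V₀ ω = (1.813×10^-10)(44.9)(2.067×10^6) = 0.0168 A.

0.0168 A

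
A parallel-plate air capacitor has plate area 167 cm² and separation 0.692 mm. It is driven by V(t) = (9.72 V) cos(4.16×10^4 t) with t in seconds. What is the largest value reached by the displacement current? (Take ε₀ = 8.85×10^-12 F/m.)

The displacement current equals the conduction current C dV/dt, which peaks at C V₀ ω.
With C = ε₀A/d = (8.85×10^-12)(0.0167)/(6.92×10^-4) = 2.136×10^-10 F and ω = 4.16×10^4 rad/s, I_d,max = (2.136×10^-10)(9.72)(4.16×10^4) = 8.64×10^-5 A.

8.64×10^-5 A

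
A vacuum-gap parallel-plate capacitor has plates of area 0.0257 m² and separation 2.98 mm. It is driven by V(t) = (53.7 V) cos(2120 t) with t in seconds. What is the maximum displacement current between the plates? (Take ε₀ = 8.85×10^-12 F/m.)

8.69×10^-6 A

C = ε₀A/d = (8.85×10^-12)(0.0257)/(2.98×10^-3) = 7.632×10^-11 F; ω = 2120 rad/s.
I_d = C dV/dt, so |I_d|_max = C V₀ ω = (7.632×10^-11)(53.7)(2120) = 8.69×10^-6 A.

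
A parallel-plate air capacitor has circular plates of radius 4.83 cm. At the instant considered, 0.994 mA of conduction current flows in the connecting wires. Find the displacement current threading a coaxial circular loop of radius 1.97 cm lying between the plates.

1.65×10^-4 A

Between the plates the displacement current equals the wire current: I_d = 0.994 mA = 9.94×10^-4 A.
The field is uniform, so I_d,enc = I_d (r/R)² = (9.94×10^-4)(1.97/4.83)² = 1.65×10^-4 A.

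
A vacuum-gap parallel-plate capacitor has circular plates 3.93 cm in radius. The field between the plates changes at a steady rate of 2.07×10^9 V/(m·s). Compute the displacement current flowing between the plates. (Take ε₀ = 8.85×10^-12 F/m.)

8.89×10^-5 A

I_d = ε₀ A (dE/dt) = (8.85×10^-12)(4.852×10^-3 m²)(2.07×10^9) = 8.89×10^-5 A.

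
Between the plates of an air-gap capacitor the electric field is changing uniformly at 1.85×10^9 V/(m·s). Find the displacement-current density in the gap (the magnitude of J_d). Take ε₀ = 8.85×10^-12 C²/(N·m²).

0.0164 A/m²

J_d = ε₀ dE/dt = (8.85×10^-12)(1.85×10^9) = 0.0164 A/m².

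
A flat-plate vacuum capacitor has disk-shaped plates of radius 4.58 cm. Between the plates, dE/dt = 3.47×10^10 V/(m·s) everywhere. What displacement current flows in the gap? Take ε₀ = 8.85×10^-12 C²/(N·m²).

The displacement current is ε₀ times dΦ_E/dt = ε₀ A dE/dt = (8.85×10^-12)(6.590×10^-3)(3.47×10^10) = 2.02×10^-3 A.

2.02×10^-3 A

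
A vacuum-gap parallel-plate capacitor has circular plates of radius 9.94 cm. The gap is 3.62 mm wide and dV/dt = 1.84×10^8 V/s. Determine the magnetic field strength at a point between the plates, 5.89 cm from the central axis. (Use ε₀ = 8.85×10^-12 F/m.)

1.66×10^-8 T

dE/dt = (dV/dt)/d = 5.083×10^10 V/(m·s); I_d = ε₀(πR²)(dE/dt) = (8.85×10^-12)(0.03104)(5.083×10^10) = 0.01396 A.
An Ampèrian loop of radius r encloses a fraction (r/R)² of I_d. Then B·2πr = μ₀ I_d (r/R)², giving B = μ₀ I_d r/(2πR²) = 1.66×10^-8 T.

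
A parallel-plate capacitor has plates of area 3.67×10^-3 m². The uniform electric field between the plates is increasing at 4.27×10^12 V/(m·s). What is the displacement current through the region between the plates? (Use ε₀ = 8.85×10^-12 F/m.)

0.139 A

I_d = ε₀ A (dE/dt) = (8.85×10^-12)(3.67×10^-3 m²)(4.27×10^12) = 0.139 A.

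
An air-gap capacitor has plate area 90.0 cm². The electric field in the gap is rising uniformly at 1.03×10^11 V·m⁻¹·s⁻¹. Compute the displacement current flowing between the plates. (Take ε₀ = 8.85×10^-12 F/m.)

With a uniform field, Φ_E = EA, so I_d = ε₀ A dE/dt = 8.20×10^-3 A.

8.20×10^-3 A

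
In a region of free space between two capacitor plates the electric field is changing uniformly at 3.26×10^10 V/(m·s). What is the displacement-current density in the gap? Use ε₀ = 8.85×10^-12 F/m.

0.289 A/m²

J_d = ε₀ ∂E/∂t, so J_d = 0.289 A/m².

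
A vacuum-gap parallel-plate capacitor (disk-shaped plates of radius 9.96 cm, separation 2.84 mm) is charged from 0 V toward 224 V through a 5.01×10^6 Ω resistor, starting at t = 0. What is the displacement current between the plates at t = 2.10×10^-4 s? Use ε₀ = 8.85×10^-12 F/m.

2.90×10^-5 A

With C = ε₀A/d = (8.85×10^-12)(0.03117)/(2.84×10^-3) = 9.713×10^-11 F, the time constant is τ = RC = 4.866×10^-4 s, so t/τ = 0.4316 and e^(−t/τ) = 0.6495.
I_d = I_cond = (V₀/R) e^(−t/τ) = (4.471×10^-5)(0.6495) = 2.90×10^-5 A.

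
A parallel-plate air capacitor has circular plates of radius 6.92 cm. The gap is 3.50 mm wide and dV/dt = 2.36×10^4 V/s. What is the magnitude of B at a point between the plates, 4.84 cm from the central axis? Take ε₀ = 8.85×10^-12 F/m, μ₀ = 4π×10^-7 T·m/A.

1.81×10^-12 T

With E = V/d, dE/dt = 6.743×10^6 V/(m·s) and πR² = 0.01504 m², giving I_d = ε₀ πR² dE/dt = 8.975×10^-7 A.
For r < R the Ampère–Maxwell law gives B(2πr) = μ₀ I_d (r²/R²), so B = μ₀ I_d r/(2πR²) = (4π×10^-7)(8.975×10^-7)(0.0484)/(2π·0.0692²) = 1.81×10^-12 T.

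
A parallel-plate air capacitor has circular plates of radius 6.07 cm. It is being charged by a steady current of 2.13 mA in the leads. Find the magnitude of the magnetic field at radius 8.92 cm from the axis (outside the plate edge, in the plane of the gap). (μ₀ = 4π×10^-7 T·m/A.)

No conduction current crosses the gap, so I_d there equals the 2.13×10^-3 A in the leads.
With r > R the enclosed displacement current is the full I_d; B = μ₀ I_d / (2πr) = 4.78×10^-9 T.

4.78×10^-9 T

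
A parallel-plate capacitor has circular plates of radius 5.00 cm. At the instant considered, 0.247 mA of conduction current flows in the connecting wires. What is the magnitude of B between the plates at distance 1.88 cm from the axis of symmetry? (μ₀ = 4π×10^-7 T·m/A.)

3.71×10^-10 T

Between the plates the displacement current equals the wire current: I_d = 0.247 mA = 2.47×10^-4 A.
∮B·dl = μ₀ I_d,enc with I_d,enc = I_d r²/R² = 3.492×10^-5 A; so B = μ₀ I_d,enc/(2πr) = 3.71×10^-10 T.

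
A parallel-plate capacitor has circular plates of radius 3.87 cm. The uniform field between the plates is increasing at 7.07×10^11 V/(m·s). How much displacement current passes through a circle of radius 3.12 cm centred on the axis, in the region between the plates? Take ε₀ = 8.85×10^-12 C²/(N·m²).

I_d = ε₀ dΦ_E/dt = ε₀ πR² (dE/dt) = (8.85×10^-12)(4.705×10^-3)(7.07×10^11) = 0.02944 A through the full plate area.
Since J_d is uniform, the enclosed fraction is (r/R)² = 0.6500, giving I_d,enc = 0.0191 A.

0.0191 A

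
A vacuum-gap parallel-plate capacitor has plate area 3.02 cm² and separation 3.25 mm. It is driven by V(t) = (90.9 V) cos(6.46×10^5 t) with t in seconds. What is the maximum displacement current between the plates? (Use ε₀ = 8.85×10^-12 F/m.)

The displacement current equals the conduction current C dV/dt, which peaks at C V₀ ω.
With C = ε₀A/d = (8.85×10^-12)(3.02×10^-4)/(3.25×10^-3) = 8.224×10^-13 F and ω = 6.46×10^5 rad/s, I_d,max = (8.224×10^-13)(90.9)(6.46×10^5) = 4.83×10^-5 A.

4.83×10^-5 A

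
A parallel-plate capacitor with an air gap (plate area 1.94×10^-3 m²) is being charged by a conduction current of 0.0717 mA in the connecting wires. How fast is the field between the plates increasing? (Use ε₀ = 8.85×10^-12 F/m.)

4.18×10^9 V/(m·s)

The displacement current between the plates equals the conduction current, I_d = 0.0717 mA.
Inverting I_d = ε₀ A dE/dt gives dE/dt = 7.17×10^-5 / (8.85×10^-12 · 1.94×10^-3) = 4.18×10^9 V/(m·s).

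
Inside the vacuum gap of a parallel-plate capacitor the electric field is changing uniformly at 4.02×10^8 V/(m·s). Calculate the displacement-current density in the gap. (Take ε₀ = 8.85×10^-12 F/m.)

3.56×10^-3 A/m²

J_d = ε₀ ∂E/∂t, so J_d = 3.56×10^-3 A/m².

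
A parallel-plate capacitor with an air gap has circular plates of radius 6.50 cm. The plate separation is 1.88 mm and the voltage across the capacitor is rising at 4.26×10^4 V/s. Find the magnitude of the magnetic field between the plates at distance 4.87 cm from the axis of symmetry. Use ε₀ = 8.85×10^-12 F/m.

With E = V/d, dE/dt = 2.266×10^7 V/(m·s) and πR² = 0.01327 m², giving I_d = ε₀ πR² dE/dt = 2.661×10^-6 A.
∮B·dl = μ₀ I_d,enc with I_d,enc = I_d r²/R² = 1.494×10^-6 A; so B = μ₀ I_d,enc/(2πr) = 6.14×10^-12 T.

6.14×10^-12 T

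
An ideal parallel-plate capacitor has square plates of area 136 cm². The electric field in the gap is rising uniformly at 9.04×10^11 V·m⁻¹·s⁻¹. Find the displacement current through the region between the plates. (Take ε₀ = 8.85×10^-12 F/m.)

With a uniform field, Φ_E = EA, so I_d = ε₀ A dE/dt = 0.109 A.

0.109 A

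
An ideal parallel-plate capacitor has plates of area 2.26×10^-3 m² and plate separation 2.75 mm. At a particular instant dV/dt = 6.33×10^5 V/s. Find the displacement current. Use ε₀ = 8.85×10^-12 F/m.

4.60×10^-6 A

The field between the plates is E = V/d, so dE/dt = (6.33×10^5)/(2.75×10^-3 m) = 2.302×10^8 V/(m·s).
I_d = ε₀ A (dE/dt) = (8.85×10^-12)(2.26×10^-3)(2.302×10^8) = 4.60×10^-6 A.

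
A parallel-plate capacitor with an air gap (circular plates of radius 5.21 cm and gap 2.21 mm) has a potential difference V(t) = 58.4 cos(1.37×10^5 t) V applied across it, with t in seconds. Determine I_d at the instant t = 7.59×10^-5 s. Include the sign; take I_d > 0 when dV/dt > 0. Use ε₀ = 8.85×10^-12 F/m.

2.26×10^-4 A

dV/dt = (58.4)(1.37×10^5)·−sin(10.3983) = 6.616×10^6 V/s.
I_d = C dV/dt with C = ε₀A/d = (8.85×10^-12)(8.528×10^-3)/(2.21×10^-3) = 3.415×10^-11 F, so I_d = (3.415×10^-11)(6.616×10^6) = 2.26×10^-4 A.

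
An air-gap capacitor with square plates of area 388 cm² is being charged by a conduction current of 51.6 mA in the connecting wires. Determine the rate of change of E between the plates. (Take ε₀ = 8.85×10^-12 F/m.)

1.50×10^11 V/(m·s)

The displacement current between the plates equals the conduction current, I_d = 51.6 mA.
Since I_d = ε₀ A dE/dt, dE/dt = I_d/(ε₀A) = (0.0516)/((8.85×10^-12)(0.0388)) = 1.50×10^11 V/(m·s).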